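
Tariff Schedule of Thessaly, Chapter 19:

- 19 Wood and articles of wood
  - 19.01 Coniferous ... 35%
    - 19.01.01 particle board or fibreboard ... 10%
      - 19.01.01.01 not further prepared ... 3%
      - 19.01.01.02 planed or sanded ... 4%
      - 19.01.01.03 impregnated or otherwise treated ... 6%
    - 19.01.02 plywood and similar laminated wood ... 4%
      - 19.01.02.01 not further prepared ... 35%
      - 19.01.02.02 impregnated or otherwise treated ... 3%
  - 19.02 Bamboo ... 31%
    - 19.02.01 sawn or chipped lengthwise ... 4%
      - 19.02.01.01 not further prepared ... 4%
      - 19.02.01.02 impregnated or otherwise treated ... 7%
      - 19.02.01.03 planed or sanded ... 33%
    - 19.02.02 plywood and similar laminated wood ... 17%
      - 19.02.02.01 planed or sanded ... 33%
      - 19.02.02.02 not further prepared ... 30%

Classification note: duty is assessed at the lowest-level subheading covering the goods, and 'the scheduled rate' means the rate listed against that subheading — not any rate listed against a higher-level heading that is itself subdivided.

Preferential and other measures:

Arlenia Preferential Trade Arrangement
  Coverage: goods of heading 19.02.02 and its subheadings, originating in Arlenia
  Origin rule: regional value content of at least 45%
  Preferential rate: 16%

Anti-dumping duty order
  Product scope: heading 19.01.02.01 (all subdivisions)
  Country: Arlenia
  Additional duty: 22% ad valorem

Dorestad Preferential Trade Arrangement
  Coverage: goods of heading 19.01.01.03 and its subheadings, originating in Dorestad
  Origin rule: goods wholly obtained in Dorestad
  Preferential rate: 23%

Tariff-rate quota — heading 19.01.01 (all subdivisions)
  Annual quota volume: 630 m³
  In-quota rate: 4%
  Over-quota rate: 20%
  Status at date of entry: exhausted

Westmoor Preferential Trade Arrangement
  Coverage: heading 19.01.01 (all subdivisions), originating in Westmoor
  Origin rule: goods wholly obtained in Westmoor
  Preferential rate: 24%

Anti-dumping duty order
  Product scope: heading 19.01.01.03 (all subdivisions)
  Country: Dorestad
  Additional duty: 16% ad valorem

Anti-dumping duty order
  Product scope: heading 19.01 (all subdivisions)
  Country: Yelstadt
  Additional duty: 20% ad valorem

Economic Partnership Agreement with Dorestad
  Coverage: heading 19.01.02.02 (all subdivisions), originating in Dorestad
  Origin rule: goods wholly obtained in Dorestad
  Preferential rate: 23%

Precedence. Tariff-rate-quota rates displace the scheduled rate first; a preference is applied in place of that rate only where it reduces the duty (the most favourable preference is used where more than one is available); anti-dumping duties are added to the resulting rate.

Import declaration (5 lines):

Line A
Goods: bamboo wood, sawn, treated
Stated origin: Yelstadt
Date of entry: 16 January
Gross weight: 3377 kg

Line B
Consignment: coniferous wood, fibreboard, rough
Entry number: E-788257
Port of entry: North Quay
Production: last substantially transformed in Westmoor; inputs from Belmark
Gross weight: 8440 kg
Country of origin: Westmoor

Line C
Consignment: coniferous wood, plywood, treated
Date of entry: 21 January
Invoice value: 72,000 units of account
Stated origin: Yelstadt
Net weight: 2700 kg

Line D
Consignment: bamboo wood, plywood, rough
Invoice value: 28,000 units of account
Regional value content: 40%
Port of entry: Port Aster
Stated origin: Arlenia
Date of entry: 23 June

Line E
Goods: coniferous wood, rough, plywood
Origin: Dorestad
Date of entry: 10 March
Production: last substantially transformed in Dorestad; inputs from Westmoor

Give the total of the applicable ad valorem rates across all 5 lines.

115%

Line A: bamboo → 19.02; sawn → 19.02.01; treated → 19.02.01.02. Scheduled 7%. No special measure applies. → 7%.
Line B: coniferous → 19.01; fibreboard → 19.01.01; rough → 19.01.01.01. Scheduled 3%. quota on 19.01.01 exhausted → over-quota 20%; Westmoor agreement on 19.01.01: not wholly obtained. → 20%.
Line C: coniferous → 19.01; plywood → 19.01.02; treated → 19.01.02.02. Scheduled 3%. anti-dumping (Yelstadt, 19.01): +20%; total 3% + 20% = 23%. → 23%.
Line D: bamboo → 19.02; plywood → 19.02.02; rough → 19.02.02.02. Scheduled 30%. Arlenia agreement on 19.02.02: RVC < 45%. → 30%.
Line E: coniferous → 19.01; plywood → 19.01.02; rough → 19.01.02.01. Scheduled 35%. Dorestad agreement on 19.01.01.03: 19.01.02.01 not covered; Dorestad agreement on 19.01.02.02: 19.01.02.01 not covered. → 35%.
Sum: 7% + 20% + 23% + 30% + 35% = 115%.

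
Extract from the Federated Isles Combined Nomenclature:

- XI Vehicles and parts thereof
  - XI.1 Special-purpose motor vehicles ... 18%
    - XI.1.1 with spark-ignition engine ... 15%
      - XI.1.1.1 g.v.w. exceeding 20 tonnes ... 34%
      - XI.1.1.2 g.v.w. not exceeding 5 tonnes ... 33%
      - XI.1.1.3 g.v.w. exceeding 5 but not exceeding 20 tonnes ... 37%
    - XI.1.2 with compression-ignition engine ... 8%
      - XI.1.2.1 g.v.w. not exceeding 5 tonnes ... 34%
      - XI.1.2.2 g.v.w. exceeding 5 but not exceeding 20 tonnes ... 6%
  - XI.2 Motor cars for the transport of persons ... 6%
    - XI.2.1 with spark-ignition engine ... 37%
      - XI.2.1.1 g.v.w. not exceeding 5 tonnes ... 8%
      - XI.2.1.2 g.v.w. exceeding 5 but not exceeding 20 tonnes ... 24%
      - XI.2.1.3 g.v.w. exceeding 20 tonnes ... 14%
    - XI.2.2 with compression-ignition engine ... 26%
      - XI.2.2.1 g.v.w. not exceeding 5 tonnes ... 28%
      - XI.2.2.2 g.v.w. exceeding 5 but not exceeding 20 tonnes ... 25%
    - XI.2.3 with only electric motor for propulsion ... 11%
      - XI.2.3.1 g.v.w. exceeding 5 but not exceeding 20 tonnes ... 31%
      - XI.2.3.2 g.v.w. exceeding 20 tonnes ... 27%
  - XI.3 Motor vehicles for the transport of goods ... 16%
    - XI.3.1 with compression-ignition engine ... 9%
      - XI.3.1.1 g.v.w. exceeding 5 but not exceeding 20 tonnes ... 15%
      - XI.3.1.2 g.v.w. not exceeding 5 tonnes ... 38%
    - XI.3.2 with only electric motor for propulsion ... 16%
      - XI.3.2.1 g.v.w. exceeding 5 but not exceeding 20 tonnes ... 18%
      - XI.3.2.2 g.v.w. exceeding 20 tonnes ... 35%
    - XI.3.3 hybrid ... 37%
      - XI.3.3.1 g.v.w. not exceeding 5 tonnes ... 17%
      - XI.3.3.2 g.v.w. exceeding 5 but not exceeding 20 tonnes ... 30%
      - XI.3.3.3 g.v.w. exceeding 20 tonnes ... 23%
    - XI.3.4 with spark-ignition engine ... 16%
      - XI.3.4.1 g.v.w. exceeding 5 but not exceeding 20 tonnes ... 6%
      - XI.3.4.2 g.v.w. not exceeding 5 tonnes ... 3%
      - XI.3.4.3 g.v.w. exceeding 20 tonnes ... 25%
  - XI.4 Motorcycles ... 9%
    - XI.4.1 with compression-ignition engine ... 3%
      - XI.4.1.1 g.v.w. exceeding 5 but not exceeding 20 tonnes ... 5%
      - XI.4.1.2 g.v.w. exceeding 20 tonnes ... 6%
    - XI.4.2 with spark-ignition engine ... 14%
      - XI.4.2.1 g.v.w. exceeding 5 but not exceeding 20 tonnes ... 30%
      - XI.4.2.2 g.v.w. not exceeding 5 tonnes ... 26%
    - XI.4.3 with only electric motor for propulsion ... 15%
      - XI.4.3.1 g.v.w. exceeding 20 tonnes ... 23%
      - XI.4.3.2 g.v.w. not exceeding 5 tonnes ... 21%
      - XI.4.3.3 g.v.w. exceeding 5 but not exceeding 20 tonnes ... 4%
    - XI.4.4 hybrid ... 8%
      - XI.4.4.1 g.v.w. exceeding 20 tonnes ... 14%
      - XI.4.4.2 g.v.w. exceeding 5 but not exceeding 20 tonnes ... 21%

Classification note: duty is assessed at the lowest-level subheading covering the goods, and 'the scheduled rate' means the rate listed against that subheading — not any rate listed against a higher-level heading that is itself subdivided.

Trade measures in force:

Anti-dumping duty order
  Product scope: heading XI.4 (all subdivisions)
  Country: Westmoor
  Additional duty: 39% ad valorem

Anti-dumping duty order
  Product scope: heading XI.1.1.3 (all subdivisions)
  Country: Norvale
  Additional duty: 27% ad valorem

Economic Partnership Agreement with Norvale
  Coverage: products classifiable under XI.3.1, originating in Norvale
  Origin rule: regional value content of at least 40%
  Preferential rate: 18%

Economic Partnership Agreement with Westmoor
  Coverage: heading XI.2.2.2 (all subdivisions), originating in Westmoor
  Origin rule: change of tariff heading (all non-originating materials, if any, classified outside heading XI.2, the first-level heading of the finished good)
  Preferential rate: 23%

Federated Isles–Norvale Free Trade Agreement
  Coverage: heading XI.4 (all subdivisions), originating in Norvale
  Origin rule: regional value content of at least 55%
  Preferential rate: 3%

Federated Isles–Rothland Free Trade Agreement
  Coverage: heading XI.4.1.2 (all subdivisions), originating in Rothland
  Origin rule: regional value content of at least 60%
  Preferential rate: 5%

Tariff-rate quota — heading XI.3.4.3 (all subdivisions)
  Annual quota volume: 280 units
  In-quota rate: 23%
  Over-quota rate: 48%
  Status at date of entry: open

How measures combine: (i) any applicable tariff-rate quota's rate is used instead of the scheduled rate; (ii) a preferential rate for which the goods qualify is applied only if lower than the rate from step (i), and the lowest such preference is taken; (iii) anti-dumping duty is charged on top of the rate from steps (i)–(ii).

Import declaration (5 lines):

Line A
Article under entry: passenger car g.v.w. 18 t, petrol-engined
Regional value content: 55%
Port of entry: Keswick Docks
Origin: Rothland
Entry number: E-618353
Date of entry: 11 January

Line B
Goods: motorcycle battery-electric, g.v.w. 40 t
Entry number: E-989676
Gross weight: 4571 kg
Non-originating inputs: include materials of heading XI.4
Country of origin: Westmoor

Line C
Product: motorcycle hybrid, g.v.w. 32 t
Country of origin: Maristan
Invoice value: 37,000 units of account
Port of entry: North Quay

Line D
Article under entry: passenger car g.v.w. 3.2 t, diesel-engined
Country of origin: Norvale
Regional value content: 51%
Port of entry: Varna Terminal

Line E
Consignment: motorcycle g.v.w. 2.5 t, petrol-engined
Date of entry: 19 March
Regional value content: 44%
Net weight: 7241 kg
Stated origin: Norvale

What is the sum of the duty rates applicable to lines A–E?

Line A: passenger car → XI.2; petrol-engined → XI.2.1; g.v.w. 18 t → XI.2.1.2. Scheduled 24%. Rothland agreement on XI.4.1.2: XI.2.1.2 not covered. → 24%.
Line B: motorcycle → XI.4; battery-electric → XI.4.3; g.v.w. 40 t → XI.4.3.1. Scheduled 23%. Westmoor agreement on XI.2.2.2: XI.4.3.1 not covered; anti-dumping (Westmoor, XI.4): +39%; total 23% + 39% = 62%. → 62%.
Line C: motorcycle → XI.4; hybrid → XI.4.4; g.v.w. 32 t → XI.4.4.1. Scheduled 14%. No special measure applies. → 14%.
Line D: passenger car → XI.2; diesel-engined → XI.2.2; g.v.w. 3.2 t → XI.2.2.1. Scheduled 28%. Norvale agreement on XI.3.1: XI.2.2.1 not covered; Norvale agreement on XI.4: XI.2.2.1 not covered. → 28%.
Line E: motorcycle → XI.4; petrol-engined → XI.4.2; g.v.w. 2.5 t → XI.4.2.2. Scheduled 26%. Norvale agreement on XI.3.1: XI.4.2.2 not covered; Norvale agreement on XI.4: RVC < 55%. → 26%.
Sum: 24% + 62% + 14% + 28% + 26% = 154%.

154%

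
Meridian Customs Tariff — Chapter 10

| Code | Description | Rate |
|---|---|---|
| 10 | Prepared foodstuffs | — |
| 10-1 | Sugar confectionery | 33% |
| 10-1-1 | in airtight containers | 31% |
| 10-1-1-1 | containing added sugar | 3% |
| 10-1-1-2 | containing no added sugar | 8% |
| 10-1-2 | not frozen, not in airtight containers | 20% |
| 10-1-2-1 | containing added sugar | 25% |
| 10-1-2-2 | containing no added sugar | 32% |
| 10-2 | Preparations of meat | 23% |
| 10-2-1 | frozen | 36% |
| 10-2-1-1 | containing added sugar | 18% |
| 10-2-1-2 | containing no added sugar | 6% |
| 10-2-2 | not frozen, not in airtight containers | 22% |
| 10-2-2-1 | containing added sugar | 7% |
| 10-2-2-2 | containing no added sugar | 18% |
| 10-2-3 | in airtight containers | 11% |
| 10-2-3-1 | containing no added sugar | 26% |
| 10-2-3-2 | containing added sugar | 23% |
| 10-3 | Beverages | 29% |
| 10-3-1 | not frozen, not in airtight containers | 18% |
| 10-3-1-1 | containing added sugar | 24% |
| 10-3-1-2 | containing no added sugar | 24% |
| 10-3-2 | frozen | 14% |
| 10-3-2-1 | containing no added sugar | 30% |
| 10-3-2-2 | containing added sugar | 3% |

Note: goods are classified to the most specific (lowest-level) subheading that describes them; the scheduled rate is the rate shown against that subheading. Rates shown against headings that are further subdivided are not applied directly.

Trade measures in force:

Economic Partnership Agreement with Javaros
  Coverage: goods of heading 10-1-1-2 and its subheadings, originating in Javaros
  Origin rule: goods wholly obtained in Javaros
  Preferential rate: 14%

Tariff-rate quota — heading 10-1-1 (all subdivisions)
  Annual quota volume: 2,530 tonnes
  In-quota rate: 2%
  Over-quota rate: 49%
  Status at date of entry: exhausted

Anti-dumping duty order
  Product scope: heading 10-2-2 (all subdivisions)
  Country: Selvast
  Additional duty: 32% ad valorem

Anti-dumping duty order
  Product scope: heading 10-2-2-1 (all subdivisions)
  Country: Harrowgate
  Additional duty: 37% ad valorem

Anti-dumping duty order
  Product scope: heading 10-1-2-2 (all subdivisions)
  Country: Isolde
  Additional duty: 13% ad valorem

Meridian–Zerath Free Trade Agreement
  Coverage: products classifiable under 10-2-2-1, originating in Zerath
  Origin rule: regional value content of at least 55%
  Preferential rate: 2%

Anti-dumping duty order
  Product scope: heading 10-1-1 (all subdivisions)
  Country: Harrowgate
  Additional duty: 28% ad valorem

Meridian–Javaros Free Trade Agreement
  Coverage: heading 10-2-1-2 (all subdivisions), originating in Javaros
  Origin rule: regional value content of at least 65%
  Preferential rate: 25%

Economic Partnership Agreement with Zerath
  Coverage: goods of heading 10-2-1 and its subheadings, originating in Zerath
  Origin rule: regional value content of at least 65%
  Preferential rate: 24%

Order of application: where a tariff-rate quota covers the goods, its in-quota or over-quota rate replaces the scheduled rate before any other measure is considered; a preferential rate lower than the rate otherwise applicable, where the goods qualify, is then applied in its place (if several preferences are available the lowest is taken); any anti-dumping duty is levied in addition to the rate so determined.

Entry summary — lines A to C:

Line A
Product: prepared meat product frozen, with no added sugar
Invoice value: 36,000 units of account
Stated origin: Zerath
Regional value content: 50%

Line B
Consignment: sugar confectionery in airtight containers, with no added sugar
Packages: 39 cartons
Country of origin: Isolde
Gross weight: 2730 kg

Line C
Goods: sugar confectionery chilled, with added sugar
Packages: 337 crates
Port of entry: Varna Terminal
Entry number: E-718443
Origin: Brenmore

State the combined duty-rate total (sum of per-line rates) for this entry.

80%

Line A: prepared meat product → 10-2; frozen → 10-2-1; with no added sugar → 10-2-1-2. Scheduled 6%. Zerath agreement on 10-2-2-1: 10-2-1-2 not covered; Zerath agreement on 10-2-1: RVC < 65%. → 6%.
Line B: sugar confectionery → 10-1; in airtight containers → 10-1-1; with no added sugar → 10-1-1-2. Scheduled 8%. quota on 10-1-1 exhausted → over-quota 49%. → 49%.
Line C: sugar confectionery → 10-1; chilled → 10-1-2; with added sugar → 10-1-2-1. Scheduled 25%. No special measure applies. → 25%.
Sum: 6% + 49% + 25% = 80%.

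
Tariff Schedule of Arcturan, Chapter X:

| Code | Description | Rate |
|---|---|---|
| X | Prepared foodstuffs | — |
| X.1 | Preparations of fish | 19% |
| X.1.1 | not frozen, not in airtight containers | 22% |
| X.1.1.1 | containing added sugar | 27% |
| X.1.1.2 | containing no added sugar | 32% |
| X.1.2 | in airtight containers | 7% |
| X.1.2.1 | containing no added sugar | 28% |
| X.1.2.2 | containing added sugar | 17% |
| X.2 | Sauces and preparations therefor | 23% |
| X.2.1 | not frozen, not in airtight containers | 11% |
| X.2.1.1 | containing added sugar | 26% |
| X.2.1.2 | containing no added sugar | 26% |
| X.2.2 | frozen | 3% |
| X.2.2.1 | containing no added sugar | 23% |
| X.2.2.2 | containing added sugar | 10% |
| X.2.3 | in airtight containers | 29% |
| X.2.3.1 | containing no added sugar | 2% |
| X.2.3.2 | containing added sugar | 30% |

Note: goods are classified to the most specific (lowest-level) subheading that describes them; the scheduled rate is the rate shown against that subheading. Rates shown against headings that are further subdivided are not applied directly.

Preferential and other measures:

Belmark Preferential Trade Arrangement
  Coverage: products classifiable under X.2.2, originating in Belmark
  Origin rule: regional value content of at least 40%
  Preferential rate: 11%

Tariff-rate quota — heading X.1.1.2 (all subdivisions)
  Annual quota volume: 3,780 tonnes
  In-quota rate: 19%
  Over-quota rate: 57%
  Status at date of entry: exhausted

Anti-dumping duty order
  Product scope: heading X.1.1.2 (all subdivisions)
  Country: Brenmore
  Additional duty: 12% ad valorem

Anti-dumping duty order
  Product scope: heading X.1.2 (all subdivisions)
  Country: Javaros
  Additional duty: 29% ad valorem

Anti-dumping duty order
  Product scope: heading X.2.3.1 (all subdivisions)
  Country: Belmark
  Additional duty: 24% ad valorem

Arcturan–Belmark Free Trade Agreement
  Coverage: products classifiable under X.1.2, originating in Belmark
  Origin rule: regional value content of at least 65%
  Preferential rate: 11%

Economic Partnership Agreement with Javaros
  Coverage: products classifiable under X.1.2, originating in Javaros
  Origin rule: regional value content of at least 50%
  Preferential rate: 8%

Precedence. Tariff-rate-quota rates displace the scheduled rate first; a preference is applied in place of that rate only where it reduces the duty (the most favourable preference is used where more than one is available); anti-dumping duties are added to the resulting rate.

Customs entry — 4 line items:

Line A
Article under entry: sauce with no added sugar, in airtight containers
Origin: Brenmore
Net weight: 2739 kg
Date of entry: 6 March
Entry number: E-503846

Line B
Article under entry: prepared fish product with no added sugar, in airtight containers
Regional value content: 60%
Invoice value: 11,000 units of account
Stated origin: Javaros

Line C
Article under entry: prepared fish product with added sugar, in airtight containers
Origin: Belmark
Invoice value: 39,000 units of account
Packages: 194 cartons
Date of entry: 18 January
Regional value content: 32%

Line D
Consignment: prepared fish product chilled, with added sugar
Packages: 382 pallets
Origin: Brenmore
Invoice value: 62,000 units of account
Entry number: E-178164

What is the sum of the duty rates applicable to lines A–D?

Line A: sauce → X.2; in airtight containers → X.2.3; with no added sugar → X.2.3.1. Scheduled 2%. No special measure applies. → 2%.
Line B: prepared fish product → X.1; in airtight containers → X.1.2; with no added sugar → X.1.2.1. Scheduled 28%. Javaros agreement on X.1.2: RVC ≥ 50% → 8% available; preferential 8%; anti-dumping (Javaros, X.1.2): +29%; total 8% + 29% = 37%. → 37%.
Line C: prepared fish product → X.1; in airtight containers → X.1.2; with added sugar → X.1.2.2. Scheduled 17%. Belmark agreement on X.2.2: X.1.2.2 not covered; Belmark agreement on X.1.2: RVC < 65%. → 17%.
Line D: prepared fish product → X.1; chilled → X.1.1; with added sugar → X.1.1.1. Scheduled 27%. No special measure applies. → 27%.
Sum: 2% + 37% + 17% + 27% = 83%.

83%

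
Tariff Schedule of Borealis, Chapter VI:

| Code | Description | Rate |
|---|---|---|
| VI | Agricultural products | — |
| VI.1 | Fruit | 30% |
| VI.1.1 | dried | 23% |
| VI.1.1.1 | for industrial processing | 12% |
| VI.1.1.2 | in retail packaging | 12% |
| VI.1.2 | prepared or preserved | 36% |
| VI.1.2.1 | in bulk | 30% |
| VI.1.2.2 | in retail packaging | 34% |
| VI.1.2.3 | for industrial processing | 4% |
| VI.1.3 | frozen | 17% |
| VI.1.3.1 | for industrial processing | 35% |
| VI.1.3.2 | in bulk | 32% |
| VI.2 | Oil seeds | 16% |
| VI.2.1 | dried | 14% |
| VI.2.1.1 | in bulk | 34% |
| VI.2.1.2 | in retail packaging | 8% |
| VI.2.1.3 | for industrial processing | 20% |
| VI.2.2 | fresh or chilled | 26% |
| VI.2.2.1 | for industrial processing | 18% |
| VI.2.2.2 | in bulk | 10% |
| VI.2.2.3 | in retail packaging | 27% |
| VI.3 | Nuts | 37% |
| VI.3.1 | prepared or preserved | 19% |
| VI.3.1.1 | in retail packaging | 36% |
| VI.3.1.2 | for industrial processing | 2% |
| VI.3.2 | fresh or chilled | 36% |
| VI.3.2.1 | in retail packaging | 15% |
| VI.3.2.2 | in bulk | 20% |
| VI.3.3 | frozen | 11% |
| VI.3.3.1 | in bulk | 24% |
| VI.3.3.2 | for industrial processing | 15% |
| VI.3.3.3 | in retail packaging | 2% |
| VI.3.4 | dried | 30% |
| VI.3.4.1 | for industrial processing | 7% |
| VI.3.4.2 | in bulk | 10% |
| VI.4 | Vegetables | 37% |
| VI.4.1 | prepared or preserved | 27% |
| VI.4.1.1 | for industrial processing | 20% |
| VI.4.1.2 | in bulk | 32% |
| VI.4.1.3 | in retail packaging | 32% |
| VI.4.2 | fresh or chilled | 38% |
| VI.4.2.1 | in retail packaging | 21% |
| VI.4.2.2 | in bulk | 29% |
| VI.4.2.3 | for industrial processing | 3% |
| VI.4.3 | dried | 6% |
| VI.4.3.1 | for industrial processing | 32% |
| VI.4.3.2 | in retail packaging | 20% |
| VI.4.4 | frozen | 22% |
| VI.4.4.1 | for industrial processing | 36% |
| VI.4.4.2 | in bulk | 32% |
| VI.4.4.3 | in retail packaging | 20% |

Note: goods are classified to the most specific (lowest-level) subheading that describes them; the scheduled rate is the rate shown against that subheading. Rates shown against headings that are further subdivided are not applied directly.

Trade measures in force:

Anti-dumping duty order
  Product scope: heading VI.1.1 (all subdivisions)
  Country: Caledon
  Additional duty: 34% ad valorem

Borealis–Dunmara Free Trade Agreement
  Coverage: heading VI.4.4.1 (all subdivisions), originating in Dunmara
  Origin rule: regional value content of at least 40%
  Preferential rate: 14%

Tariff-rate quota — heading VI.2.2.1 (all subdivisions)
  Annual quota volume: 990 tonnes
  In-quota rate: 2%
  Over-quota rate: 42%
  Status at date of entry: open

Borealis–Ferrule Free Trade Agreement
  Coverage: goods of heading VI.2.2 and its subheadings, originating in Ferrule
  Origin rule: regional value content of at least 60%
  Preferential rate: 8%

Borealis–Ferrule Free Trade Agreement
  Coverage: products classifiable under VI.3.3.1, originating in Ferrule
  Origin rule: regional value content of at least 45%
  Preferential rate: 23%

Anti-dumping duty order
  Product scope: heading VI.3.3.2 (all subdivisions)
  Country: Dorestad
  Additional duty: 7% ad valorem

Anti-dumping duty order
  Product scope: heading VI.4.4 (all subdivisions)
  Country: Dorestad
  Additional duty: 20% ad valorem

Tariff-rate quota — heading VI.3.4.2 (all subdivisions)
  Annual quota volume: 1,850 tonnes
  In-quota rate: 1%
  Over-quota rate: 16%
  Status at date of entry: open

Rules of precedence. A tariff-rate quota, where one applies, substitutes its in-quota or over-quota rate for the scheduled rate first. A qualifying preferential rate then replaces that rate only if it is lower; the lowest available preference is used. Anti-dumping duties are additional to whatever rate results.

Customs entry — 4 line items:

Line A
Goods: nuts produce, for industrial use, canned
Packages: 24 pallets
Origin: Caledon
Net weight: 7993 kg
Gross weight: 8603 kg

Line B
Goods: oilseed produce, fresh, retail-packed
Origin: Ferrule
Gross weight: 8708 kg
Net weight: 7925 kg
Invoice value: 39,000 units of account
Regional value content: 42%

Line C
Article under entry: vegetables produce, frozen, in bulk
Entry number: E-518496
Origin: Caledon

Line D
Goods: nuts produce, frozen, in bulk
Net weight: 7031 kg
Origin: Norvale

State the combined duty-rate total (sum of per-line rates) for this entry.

Line A: nuts → VI.3; canned → VI.3.1; for industrial use → VI.3.1.2. Scheduled 2%. No special measure applies. → 2%.
Line B: oilseed → VI.2; fresh → VI.2.2; retail-packed → VI.2.2.3. Scheduled 27%. Ferrule agreement on VI.2.2: RVC < 60%; Ferrule agreement on VI.3.3.1: VI.2.2.3 not covered. → 27%.
Line C: vegetables → VI.4; frozen → VI.4.4; in bulk → VI.4.4.2. Scheduled 32%. No special measure applies. → 32%.
Line D: nuts → VI.3; frozen → VI.3.3; in bulk → VI.3.3.1. Scheduled 24%. No special measure applies. → 24%.
Sum: 2% + 27% + 32% + 24% = 85%.

85%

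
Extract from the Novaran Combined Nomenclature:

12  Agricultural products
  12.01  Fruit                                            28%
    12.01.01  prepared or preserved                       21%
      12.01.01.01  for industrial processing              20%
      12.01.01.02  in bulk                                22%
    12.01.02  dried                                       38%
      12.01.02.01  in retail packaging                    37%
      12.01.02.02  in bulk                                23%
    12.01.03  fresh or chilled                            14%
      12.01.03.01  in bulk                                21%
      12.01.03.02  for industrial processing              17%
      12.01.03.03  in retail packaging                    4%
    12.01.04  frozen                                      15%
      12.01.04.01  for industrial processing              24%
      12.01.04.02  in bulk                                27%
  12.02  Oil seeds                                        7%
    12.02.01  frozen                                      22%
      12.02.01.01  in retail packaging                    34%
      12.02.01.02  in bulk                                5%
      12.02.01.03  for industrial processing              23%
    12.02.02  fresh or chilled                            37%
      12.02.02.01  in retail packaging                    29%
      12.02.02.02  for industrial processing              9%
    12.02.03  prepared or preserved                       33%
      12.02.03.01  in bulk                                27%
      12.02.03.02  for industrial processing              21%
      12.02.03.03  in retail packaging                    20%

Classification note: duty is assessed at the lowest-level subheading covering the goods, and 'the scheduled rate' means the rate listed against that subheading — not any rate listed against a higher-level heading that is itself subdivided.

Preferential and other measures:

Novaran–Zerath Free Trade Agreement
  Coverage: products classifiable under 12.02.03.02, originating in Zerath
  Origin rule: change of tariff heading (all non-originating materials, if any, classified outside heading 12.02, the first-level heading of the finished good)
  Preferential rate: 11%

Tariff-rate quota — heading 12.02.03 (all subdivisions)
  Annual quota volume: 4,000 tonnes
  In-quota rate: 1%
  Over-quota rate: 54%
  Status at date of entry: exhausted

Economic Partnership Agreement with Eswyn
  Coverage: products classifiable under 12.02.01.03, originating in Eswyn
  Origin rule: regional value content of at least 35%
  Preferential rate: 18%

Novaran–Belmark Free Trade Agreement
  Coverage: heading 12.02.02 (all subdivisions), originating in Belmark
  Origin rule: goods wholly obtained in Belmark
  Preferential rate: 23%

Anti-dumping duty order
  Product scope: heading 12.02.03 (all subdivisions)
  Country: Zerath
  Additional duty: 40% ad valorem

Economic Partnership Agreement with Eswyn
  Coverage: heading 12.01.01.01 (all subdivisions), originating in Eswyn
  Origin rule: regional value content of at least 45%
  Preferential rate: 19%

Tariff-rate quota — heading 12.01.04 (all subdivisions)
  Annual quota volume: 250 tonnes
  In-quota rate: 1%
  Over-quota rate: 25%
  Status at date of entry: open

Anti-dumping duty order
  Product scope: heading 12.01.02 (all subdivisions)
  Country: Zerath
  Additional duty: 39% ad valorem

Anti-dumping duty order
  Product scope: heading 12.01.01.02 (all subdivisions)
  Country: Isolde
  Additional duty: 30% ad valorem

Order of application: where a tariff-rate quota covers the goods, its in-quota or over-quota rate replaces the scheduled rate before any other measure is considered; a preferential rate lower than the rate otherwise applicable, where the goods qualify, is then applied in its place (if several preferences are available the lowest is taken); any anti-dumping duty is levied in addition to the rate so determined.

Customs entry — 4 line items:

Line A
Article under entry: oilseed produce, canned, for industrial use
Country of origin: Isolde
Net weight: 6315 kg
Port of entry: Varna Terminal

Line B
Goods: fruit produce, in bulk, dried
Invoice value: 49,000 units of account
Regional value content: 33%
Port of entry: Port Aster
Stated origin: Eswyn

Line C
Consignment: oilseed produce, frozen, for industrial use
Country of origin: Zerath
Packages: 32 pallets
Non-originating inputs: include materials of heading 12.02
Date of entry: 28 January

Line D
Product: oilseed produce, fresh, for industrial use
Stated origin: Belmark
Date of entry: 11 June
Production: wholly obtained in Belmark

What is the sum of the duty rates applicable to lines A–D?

109%

Line A: oilseed → 12.02; canned → 12.02.03; for industrial use → 12.02.03.02. Scheduled 21%. quota on 12.02.03 exhausted → over-quota 54%. → 54%.
Line B: fruit → 12.01; dried → 12.01.02; in bulk → 12.01.02.02. Scheduled 23%. Eswyn agreement on 12.02.01.03: 12.01.02.02 not covered; Eswyn agreement on 12.01.01.01: 12.01.02.02 not covered. → 23%.
Line C: oilseed → 12.02; frozen → 12.02.01; for industrial use → 12.02.01.03. Scheduled 23%. Zerath agreement on 12.02.03.02: 12.02.01.03 not covered. → 23%.
Line D: oilseed → 12.02; fresh → 12.02.02; for industrial use → 12.02.02.02. Scheduled 9%. Belmark agreement on 12.02.02: wholly obtained → 23% available; preference 23% not lower than 9% → no reduction. → 9%.
Sum: 54% + 23% + 23% + 9% = 109%.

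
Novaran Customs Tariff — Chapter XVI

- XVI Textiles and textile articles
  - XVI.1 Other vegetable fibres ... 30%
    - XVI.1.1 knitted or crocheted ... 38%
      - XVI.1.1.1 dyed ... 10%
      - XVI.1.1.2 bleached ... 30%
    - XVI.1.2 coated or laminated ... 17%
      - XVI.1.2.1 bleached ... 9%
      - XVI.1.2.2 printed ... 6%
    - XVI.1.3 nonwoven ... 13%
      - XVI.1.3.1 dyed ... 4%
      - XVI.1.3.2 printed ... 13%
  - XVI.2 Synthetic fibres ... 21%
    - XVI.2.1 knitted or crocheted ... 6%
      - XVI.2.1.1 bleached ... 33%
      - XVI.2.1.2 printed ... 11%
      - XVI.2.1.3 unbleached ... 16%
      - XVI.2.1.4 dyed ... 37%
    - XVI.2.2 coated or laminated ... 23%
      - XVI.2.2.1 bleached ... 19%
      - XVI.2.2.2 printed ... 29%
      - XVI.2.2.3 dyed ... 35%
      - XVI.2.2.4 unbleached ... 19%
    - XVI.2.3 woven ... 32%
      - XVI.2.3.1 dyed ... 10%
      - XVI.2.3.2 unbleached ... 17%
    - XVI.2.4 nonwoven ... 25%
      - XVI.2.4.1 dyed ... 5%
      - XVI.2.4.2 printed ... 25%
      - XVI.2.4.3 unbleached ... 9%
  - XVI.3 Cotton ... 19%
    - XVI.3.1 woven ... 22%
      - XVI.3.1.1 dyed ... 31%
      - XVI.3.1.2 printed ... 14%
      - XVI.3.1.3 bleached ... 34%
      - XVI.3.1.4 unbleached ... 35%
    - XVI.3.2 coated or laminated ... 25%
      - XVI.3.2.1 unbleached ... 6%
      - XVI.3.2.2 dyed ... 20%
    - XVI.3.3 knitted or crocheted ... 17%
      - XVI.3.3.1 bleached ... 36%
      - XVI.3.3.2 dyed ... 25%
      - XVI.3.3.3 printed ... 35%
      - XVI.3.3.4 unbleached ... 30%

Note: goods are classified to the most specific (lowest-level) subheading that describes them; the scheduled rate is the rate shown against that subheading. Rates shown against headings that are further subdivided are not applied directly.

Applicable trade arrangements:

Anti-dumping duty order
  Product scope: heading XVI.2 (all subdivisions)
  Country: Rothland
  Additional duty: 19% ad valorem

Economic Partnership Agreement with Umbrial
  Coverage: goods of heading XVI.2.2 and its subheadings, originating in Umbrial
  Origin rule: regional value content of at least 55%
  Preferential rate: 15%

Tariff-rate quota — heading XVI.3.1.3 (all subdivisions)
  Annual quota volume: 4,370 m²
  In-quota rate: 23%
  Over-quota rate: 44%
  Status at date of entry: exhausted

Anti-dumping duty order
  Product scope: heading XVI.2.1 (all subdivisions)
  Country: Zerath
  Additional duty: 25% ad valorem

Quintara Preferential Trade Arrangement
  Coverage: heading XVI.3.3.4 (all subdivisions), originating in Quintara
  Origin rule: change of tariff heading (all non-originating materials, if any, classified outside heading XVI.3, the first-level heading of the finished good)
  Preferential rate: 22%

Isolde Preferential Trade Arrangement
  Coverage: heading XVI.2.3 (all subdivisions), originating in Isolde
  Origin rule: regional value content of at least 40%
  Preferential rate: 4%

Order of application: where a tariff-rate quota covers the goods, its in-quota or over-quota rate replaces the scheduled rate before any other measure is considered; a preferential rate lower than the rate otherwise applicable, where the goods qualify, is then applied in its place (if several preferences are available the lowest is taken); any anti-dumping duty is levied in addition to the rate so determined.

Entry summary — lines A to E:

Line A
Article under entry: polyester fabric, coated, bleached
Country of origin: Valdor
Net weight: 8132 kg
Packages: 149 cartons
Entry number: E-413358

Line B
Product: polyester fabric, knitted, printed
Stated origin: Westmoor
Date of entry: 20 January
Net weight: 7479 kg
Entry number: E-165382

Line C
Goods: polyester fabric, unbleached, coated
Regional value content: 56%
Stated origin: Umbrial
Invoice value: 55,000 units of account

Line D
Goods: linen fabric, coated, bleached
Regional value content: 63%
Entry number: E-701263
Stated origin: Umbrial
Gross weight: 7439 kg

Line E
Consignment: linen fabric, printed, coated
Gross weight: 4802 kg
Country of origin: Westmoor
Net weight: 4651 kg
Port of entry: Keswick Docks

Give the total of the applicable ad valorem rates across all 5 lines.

60%

Line A: polyester → XVI.2; coated → XVI.2.2; bleached → XVI.2.2.1. Scheduled 19%. No special measure applies. → 19%.
Line B: polyester → XVI.2; knitted → XVI.2.1; printed → XVI.2.1.2. Scheduled 11%. No special measure applies. → 11%.
Line C: polyester → XVI.2; coated → XVI.2.2; unbleached → XVI.2.2.4. Scheduled 19%. Umbrial agreement on XVI.2.2: RVC ≥ 55% → 15% available; preferential 15%. → 15%.
Line D: linen → XVI.1; coated → XVI.1.2; bleached → XVI.1.2.1. Scheduled 9%. Umbrial agreement on XVI.2.2: XVI.1.2.1 not covered. → 9%.
Line E: linen → XVI.1; coated → XVI.1.2; printed → XVI.1.2.2. Scheduled 6%. No special measure applies. → 6%.
Sum: 19% + 11% + 15% + 9% + 6% = 60%.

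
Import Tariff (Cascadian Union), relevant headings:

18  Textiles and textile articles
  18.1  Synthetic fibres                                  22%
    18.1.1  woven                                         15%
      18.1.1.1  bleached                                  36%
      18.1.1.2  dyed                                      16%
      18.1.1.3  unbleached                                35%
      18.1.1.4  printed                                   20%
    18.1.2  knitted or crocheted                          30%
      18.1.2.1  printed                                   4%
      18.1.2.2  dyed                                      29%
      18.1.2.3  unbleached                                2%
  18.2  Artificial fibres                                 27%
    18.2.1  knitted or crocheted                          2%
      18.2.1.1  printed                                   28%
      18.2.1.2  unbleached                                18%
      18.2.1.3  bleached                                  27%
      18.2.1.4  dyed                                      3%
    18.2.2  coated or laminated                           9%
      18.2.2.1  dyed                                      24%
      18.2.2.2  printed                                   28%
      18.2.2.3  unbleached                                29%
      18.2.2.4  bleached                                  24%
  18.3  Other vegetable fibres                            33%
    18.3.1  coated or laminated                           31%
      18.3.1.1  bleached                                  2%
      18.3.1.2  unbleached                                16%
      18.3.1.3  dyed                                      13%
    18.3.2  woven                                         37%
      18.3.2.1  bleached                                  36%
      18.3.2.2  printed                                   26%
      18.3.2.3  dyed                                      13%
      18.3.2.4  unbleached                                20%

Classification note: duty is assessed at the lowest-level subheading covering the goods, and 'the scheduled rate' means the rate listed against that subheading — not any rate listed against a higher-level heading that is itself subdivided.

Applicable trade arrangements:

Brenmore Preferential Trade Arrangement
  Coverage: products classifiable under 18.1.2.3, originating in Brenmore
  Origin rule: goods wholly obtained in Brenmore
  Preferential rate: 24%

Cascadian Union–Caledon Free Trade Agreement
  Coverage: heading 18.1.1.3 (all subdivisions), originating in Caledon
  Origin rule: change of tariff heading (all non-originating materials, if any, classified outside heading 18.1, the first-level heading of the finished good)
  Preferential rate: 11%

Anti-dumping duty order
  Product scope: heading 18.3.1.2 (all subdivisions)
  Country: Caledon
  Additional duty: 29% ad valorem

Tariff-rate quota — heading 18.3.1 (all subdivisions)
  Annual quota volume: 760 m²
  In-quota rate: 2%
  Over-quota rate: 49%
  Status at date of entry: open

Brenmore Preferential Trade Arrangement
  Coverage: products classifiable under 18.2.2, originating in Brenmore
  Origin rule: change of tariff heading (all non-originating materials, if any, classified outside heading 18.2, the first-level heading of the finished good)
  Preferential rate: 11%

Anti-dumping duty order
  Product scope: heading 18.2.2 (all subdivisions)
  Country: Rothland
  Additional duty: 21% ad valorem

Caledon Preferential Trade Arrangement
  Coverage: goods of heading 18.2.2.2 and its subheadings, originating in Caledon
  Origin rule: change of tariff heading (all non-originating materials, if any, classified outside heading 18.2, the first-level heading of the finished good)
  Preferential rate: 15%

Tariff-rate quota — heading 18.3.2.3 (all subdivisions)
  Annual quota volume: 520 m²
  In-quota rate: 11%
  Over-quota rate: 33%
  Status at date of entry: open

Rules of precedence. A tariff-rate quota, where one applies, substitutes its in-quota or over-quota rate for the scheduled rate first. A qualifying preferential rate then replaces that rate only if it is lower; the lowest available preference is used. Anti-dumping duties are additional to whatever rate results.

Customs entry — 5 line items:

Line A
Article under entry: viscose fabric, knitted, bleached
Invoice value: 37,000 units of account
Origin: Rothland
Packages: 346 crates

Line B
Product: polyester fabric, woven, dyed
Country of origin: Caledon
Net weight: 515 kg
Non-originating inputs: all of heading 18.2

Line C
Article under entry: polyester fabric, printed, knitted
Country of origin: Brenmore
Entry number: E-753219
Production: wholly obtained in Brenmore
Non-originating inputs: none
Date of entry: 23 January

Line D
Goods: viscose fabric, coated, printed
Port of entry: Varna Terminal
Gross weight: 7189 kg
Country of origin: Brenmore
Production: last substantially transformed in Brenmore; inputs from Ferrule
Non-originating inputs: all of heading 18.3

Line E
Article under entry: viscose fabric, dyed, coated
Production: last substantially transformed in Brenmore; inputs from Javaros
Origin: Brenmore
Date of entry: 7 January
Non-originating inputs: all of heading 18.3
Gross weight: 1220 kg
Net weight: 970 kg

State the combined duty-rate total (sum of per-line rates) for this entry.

Line A: viscose → 18.2; knitted → 18.2.1; bleached → 18.2.1.3. Scheduled 27%. No special measure applies. → 27%.
Line B: polyester → 18.1; woven → 18.1.1; dyed → 18.1.1.2. Scheduled 16%. Caledon agreement on 18.1.1.3: 18.1.1.2 not covered; Caledon agreement on 18.2.2.2: 18.1.1.2 not covered. → 16%.
Line C: polyester → 18.1; knitted → 18.1.2; printed → 18.1.2.1. Scheduled 4%. Brenmore agreement on 18.1.2.3: 18.1.2.1 not covered; Brenmore agreement on 18.2.2: 18.1.2.1 not covered. → 4%.
Line D: viscose → 18.2; coated → 18.2.2; printed → 18.2.2.2. Scheduled 28%. Brenmore agreement on 18.1.2.3: 18.2.2.2 not covered; Brenmore agreement on 18.2.2: CTH met → 11% available; preferential 11%. → 11%.
Line E: viscose → 18.2; coated → 18.2.2; dyed → 18.2.2.1. Scheduled 24%. Brenmore agreement on 18.1.2.3: 18.2.2.1 not covered; Brenmore agreement on 18.2.2: CTH met → 11% available; preferential 11%. → 11%.
Sum: 27% + 16% + 4% + 11% + 11% = 69%.

69%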